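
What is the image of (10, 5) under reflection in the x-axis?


Reflection across x-axis: (x, y) -> (x, -y)
(10, 5) -> (10, -5)

(10, -5)


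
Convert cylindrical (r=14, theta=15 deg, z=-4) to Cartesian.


x = 14 * cos(15) = 13.523
y = 14 * sin(15) = 3.6235
z = -4

(13.523, 3.6235, -4)


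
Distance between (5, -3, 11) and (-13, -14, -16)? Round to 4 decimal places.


d = sqrt((-13-5)^2 + (-14--3)^2 + (-16-11)^2) = 34.2637

34.2637


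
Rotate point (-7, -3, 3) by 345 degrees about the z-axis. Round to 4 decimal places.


x' = -7*cos(345) - -3*sin(345) = -7.5379
y' = -7*sin(345) + -3*cos(345) = -1.086
z' = 3

(-7.5379, -1.086, 3)


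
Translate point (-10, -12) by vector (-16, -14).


Translation: (x+dx, y+dy) = (-10+-16, -12+-14) = (-26, -26)

(-26, -26)


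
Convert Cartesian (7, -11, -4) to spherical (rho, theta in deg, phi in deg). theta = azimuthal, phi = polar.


rho = sqrt(7^2 + (-11)^2 + (-4)^2) = 13.6382
theta = atan2(-11, 7) = 302.4712 deg
phi = acos(-4/13.6382) = 107.0553 deg

rho = 13.6382, theta = 302.4712 deg, phi = 107.0553 deg


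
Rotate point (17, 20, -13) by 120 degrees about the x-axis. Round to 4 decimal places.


x' = 17
y' = 20*cos(120) - -13*sin(120) = 1.2583
z' = 20*sin(120) + -13*cos(120) = 23.8205

(17, 1.2583, 23.8205)


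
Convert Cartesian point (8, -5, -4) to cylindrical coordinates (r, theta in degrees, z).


r = sqrt(8^2 + (-5)^2) = 9.434
theta = atan2(-5, 8) = 327.9946 deg
z = -4

r = 9.434, theta = 327.9946 deg, z = -4


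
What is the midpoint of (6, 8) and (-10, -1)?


Midpoint = ((6+-10)/2, (8+-1)/2) = (-2, 3.5)

(-2, 3.5)


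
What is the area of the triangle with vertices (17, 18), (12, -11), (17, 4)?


Area = |x1(y2-y3) + x2(y3-y1) + x3(y1-y2)| / 2
= |17*(-11-4) + 12*(4-18) + 17*(18--11)| / 2
= 35

35


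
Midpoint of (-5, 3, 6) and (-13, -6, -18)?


Midpoint = ((-5+-13)/2, (3+-6)/2, (6+-18)/2) = (-9, -1.5, -6)

(-9, -1.5, -6)


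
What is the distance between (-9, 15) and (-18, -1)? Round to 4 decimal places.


d = sqrt((-18--9)^2 + (-1-15)^2) = 18.3576

18.3576


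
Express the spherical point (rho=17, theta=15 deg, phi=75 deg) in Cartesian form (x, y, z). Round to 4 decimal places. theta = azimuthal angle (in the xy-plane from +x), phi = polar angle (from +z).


x = 17 * sin(75) * cos(15) = 15.8612
y = 17 * sin(75) * sin(15) = 4.25
z = 17 * cos(75) = 4.3999

(15.8612, 4.25, 4.3999)


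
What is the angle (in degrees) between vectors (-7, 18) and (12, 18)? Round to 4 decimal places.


dot = -7*12 + 18*18 = 240
|u| = 19.3132, |v| = 21.6333
cos(angle) = 0.5744
angle = 54.9406 degrees

54.9406 degrees


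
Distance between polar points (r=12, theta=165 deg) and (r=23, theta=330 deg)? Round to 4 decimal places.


d = sqrt(r1^2 + r2^2 - 2*r1*r2*cos(t2-t1))
d = sqrt(12^2 + 23^2 - 2*12*23*cos(330-165)) = 34.7303

34.7303


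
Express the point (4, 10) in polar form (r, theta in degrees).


r = sqrt(4^2 + 10^2) = 10.7703
theta = atan2(10, 4) = 68.1986 degrees

r = 10.7703, theta = 68.1986 degrees


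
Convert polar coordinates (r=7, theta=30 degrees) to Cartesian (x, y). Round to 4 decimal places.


x = 7 * cos(30) = 6.0622
y = 7 * sin(30) = 3.5

(6.0622, 3.5)


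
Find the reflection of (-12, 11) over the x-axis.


Reflection across x-axis: (x, y) -> (x, -y)
(-12, 11) -> (-12, -11)

(-12, -11)


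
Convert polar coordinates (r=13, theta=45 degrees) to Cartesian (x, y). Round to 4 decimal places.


x = 13 * cos(45) = 9.1924
y = 13 * sin(45) = 9.1924

(9.1924, 9.1924)


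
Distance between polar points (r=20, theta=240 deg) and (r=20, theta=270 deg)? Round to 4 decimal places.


d = sqrt(r1^2 + r2^2 - 2*r1*r2*cos(t2-t1))
d = sqrt(20^2 + 20^2 - 2*20*20*cos(270-240)) = 10.3528

10.3528


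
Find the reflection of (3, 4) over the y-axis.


Reflection across y-axis: (x, y) -> (-x, y)
(3, 4) -> (-3, 4)

(-3, 4)


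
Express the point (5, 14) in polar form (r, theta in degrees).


r = sqrt(5^2 + 14^2) = 14.8661
theta = atan2(14, 5) = 70.3462 degrees

r = 14.8661, theta = 70.3462 degrees


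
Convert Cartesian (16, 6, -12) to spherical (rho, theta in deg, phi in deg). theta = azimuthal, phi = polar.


rho = sqrt(16^2 + 6^2 + (-12)^2) = 20.8806
theta = atan2(6, 16) = 20.556 deg
phi = acos(-12/20.8806) = 125.0783 deg

rho = 20.8806, theta = 20.556 deg, phi = 125.0783 deg


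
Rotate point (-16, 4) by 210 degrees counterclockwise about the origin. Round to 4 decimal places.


x' = -16*cos(210) - 4*sin(210) = 15.8564
y' = -16*sin(210) + 4*cos(210) = 4.5359

(15.8564, 4.5359)


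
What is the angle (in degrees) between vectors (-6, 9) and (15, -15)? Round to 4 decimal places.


dot = -6*15 + 9*-15 = -225
|u| = 10.8167, |v| = 21.2132
cos(angle) = -0.9806
angle = 168.6901 degrees

168.6901 degrees


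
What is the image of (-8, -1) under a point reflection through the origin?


Reflection through origin: (x, y) -> (-x, -y)
(-8, -1) -> (8, 1)

(8, 1)


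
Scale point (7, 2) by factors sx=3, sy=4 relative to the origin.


Scaling: (x*sx, y*sy) = (7*3, 2*4) = (21, 8)

(21, 8)


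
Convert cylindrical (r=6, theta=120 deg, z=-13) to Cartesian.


x = 6 * cos(120) = -3
y = 6 * sin(120) = 5.1962
z = -13

(-3, 5.1962, -13)


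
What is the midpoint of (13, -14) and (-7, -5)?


Midpoint = ((13+-7)/2, (-14+-5)/2) = (3, -9.5)

(3, -9.5)


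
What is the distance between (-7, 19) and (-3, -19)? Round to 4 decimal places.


d = sqrt((-3--7)^2 + (-19-19)^2) = 38.2099

38.2099


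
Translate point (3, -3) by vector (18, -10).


Translation: (x+dx, y+dy) = (3+18, -3+-10) = (21, -13)

(21, -13)


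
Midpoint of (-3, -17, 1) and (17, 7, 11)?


Midpoint = ((-3+17)/2, (-17+7)/2, (1+11)/2) = (7, -5, 6)

(7, -5, 6)


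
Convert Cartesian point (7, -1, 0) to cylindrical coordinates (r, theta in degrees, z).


r = sqrt(7^2 + (-1)^2) = 7.0711
theta = atan2(-1, 7) = 351.8699 deg
z = 0

r = 7.0711, theta = 351.8699 deg, z = 0


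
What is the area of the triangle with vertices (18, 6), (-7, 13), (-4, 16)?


Area = |x1(y2-y3) + x2(y3-y1) + x3(y1-y2)| / 2
= |18*(13-16) + -7*(16-6) + -4*(6-13)| / 2
= 48

48


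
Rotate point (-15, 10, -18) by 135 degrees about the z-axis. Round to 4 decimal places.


x' = -15*cos(135) - 10*sin(135) = 3.5355
y' = -15*sin(135) + 10*cos(135) = -17.6777
z' = -18

(3.5355, -17.6777, -18)


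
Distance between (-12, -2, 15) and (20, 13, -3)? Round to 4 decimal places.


d = sqrt((20--12)^2 + (13--2)^2 + (-3-15)^2) = 39.6611

39.6611


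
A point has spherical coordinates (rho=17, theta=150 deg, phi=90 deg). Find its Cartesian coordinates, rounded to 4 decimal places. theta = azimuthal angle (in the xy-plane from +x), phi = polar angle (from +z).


x = 17 * sin(90) * cos(150) = -14.7224
y = 17 * sin(90) * sin(150) = 8.5
z = 17 * cos(90) = 0

(-14.7224, 8.5, 0)


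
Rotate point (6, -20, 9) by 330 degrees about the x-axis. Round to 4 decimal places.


x' = 6
y' = -20*cos(330) - 9*sin(330) = -12.8205
z' = -20*sin(330) + 9*cos(330) = 17.7942

(6, -12.8205, 17.7942)


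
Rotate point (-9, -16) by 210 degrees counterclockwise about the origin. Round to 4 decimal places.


x' = -9*cos(210) - -16*sin(210) = -0.2058
y' = -9*sin(210) + -16*cos(210) = 18.3564

(-0.2058, 18.3564)


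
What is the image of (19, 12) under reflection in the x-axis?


Reflection across x-axis: (x, y) -> (x, -y)
(19, 12) -> (19, -12)

(19, -12)


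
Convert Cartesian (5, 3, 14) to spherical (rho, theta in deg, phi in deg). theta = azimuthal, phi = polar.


rho = sqrt(5^2 + 3^2 + 14^2) = 15.1658
theta = atan2(3, 5) = 30.9638 deg
phi = acos(14/15.1658) = 22.6116 deg

rho = 15.1658, theta = 30.9638 deg, phi = 22.6116 deg


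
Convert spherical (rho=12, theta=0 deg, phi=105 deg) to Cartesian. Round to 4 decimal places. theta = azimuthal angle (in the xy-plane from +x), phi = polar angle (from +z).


x = 12 * sin(105) * cos(0) = 11.5911
y = 12 * sin(105) * sin(0) = 0
z = 12 * cos(105) = -3.1058

(11.5911, 0, -3.1058)


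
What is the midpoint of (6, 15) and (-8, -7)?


Midpoint = ((6+-8)/2, (15+-7)/2) = (-1, 4)

(-1, 4)


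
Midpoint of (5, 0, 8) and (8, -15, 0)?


Midpoint = ((5+8)/2, (0+-15)/2, (8+0)/2) = (6.5, -7.5, 4)

(6.5, -7.5, 4)


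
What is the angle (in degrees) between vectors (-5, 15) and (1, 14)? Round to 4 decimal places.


dot = -5*1 + 15*14 = 205
|u| = 15.8114, |v| = 14.0357
cos(angle) = 0.9237
angle = 22.5206 degrees

22.5206 degrees


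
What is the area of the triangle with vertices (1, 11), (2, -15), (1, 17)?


Area = |x1(y2-y3) + x2(y3-y1) + x3(y1-y2)| / 2
= |1*(-15-17) + 2*(17-11) + 1*(11--15)| / 2
= 3

3


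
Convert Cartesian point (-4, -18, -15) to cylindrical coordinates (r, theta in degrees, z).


r = sqrt((-4)^2 + (-18)^2) = 18.4391
theta = atan2(-18, -4) = 257.4712 deg
z = -15

r = 18.4391, theta = 257.4712 deg, z = -15


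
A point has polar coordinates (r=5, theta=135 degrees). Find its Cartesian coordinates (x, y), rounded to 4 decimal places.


x = 5 * cos(135) = -3.5355
y = 5 * sin(135) = 3.5355

(-3.5355, 3.5355)


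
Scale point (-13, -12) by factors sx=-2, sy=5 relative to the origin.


Scaling: (x*sx, y*sy) = (-13*-2, -12*5) = (26, -60)

(26, -60)


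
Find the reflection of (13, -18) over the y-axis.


Reflection across y-axis: (x, y) -> (-x, y)
(13, -18) -> (-13, -18)

(-13, -18)


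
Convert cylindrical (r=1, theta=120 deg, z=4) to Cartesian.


x = 1 * cos(120) = -0.5
y = 1 * sin(120) = 0.866
z = 4

(-0.5, 0.866, 4)


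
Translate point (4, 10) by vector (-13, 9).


Translation: (x+dx, y+dy) = (4+-13, 10+9) = (-9, 19)

(-9, 19)


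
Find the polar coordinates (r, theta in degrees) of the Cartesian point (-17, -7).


r = sqrt((-17)^2 + (-7)^2) = 18.3848
theta = atan2(-7, -17) = 202.3801 degrees

r = 18.3848, theta = 202.3801 degrees


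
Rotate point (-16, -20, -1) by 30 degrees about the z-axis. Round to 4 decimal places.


x' = -16*cos(30) - -20*sin(30) = -3.8564
y' = -16*sin(30) + -20*cos(30) = -25.3205
z' = -1

(-3.8564, -25.3205, -1)


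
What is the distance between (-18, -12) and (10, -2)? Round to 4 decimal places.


d = sqrt((10--18)^2 + (-2--12)^2) = 29.7321

29.7321


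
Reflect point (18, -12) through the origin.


Reflection through origin: (x, y) -> (-x, -y)
(18, -12) -> (-18, 12)

(-18, 12)


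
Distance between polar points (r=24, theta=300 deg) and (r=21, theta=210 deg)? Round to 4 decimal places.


d = sqrt(r1^2 + r2^2 - 2*r1*r2*cos(t2-t1))
d = sqrt(24^2 + 21^2 - 2*24*21*cos(210-300)) = 31.8904

31.8904


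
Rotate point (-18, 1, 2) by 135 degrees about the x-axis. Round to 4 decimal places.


x' = -18
y' = 1*cos(135) - 2*sin(135) = -2.1213
z' = 1*sin(135) + 2*cos(135) = -0.7071

(-18, -2.1213, -0.7071)


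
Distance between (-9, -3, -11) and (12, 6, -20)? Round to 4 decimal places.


d = sqrt((12--9)^2 + (6--3)^2 + (-20--11)^2) = 24.5561

24.5561


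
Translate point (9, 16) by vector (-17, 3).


Translation: (x+dx, y+dy) = (9+-17, 16+3) = (-8, 19)

(-8, 19)


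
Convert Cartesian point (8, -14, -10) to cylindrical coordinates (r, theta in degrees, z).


r = sqrt(8^2 + (-14)^2) = 16.1245
theta = atan2(-14, 8) = 299.7449 deg
z = -10

r = 16.1245, theta = 299.7449 deg, z = -10


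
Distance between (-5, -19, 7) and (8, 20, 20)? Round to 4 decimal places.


d = sqrt((8--5)^2 + (20--19)^2 + (20-7)^2) = 43.1161

43.1161


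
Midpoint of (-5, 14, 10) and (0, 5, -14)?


Midpoint = ((-5+0)/2, (14+5)/2, (10+-14)/2) = (-2.5, 9.5, -2)

(-2.5, 9.5, -2)


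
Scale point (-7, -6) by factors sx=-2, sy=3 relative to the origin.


Scaling: (x*sx, y*sy) = (-7*-2, -6*3) = (14, -18)

(14, -18)


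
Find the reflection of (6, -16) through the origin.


Reflection through origin: (x, y) -> (-x, -y)
(6, -16) -> (-6, 16)

(-6, 16)


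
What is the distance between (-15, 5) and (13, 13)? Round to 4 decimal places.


d = sqrt((13--15)^2 + (13-5)^2) = 29.1204

29.1204


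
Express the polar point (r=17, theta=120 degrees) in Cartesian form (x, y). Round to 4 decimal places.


x = 17 * cos(120) = -8.5
y = 17 * sin(120) = 14.7224

(-8.5, 14.7224)


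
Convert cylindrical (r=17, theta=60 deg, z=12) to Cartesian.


x = 17 * cos(60) = 8.5
y = 17 * sin(60) = 14.7224
z = 12

(8.5, 14.7224, 12)


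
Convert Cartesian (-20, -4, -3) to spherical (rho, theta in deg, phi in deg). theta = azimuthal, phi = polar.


rho = sqrt((-20)^2 + (-4)^2 + (-3)^2) = 20.6155
theta = atan2(-4, -20) = 191.3099 deg
phi = acos(-3/20.6155) = 98.3675 deg

rho = 20.6155, theta = 191.3099 deg, phi = 98.3675 deg


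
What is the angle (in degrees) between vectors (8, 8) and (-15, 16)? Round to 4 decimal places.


dot = 8*-15 + 8*16 = 8
|u| = 11.3137, |v| = 21.9317
cos(angle) = 0.0322
angle = 88.1524 degrees

88.1524 degrees


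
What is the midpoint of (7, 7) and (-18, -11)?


Midpoint = ((7+-18)/2, (7+-11)/2) = (-5.5, -2)

(-5.5, -2)


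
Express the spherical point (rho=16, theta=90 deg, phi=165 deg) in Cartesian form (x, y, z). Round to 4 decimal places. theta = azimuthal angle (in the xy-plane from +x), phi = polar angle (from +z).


x = 16 * sin(165) * cos(90) = 0
y = 16 * sin(165) * sin(90) = 4.1411
z = 16 * cos(165) = -15.4548

(0, 4.1411, -15.4548)


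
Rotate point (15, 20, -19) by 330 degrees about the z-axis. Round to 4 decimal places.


x' = 15*cos(330) - 20*sin(330) = 22.9904
y' = 15*sin(330) + 20*cos(330) = 9.8205
z' = -19

(22.9904, 9.8205, -19)


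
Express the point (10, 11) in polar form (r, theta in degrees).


r = sqrt(10^2 + 11^2) = 14.8661
theta = atan2(11, 10) = 47.7263 degrees

r = 14.8661, theta = 47.7263 degrees


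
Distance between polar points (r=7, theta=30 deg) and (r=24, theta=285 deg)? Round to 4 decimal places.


d = sqrt(r1^2 + r2^2 - 2*r1*r2*cos(t2-t1))
d = sqrt(7^2 + 24^2 - 2*7*24*cos(285-30)) = 26.6826

26.6826


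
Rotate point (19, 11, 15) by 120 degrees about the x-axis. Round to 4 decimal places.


x' = 19
y' = 11*cos(120) - 15*sin(120) = -18.4904
z' = 11*sin(120) + 15*cos(120) = 2.0263

(19, -18.4904, 2.0263)


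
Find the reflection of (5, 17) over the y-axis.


Reflection across y-axis: (x, y) -> (-x, y)
(5, 17) -> (-5, 17)

(-5, 17)


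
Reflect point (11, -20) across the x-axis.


Reflection across x-axis: (x, y) -> (x, -y)
(11, -20) -> (11, 20)

(11, 20)


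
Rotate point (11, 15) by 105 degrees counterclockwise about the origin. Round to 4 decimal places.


x' = 11*cos(105) - 15*sin(105) = -17.3359
y' = 11*sin(105) + 15*cos(105) = 6.7429

(-17.3359, 6.7429)


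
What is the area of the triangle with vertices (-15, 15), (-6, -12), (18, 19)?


Area = |x1(y2-y3) + x2(y3-y1) + x3(y1-y2)| / 2
= |-15*(-12-19) + -6*(19-15) + 18*(15--12)| / 2
= 463.5

463.5


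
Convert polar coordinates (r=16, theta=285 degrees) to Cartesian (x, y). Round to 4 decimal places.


x = 16 * cos(285) = 4.1411
y = 16 * sin(285) = -15.4548

(4.1411, -15.4548)


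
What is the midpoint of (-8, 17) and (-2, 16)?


Midpoint = ((-8+-2)/2, (17+16)/2) = (-5, 16.5)

(-5, 16.5)


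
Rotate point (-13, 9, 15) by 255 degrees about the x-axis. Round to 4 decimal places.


x' = -13
y' = 9*cos(255) - 15*sin(255) = 12.1595
z' = 9*sin(255) + 15*cos(255) = -12.5756

(-13, 12.1595, -12.5756)


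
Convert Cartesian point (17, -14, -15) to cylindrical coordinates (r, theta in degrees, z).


r = sqrt(17^2 + (-14)^2) = 22.0227
theta = atan2(-14, 17) = 320.5275 deg
z = -15

r = 22.0227, theta = 320.5275 deg, z = -15


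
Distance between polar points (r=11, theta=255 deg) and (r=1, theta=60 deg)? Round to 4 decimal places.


d = sqrt(r1^2 + r2^2 - 2*r1*r2*cos(t2-t1))
d = sqrt(11^2 + 1^2 - 2*11*1*cos(60-255)) = 11.9687

11.9687


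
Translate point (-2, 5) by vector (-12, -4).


Translation: (x+dx, y+dy) = (-2+-12, 5+-4) = (-14, 1)

(-14, 1)


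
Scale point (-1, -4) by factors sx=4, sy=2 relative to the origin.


Scaling: (x*sx, y*sy) = (-1*4, -4*2) = (-4, -8)

(-4, -8)


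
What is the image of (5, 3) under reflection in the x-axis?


Reflection across x-axis: (x, y) -> (x, -y)
(5, 3) -> (5, -3)

(5, -3)


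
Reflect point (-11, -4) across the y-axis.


Reflection across y-axis: (x, y) -> (-x, y)
(-11, -4) -> (11, -4)

(11, -4)


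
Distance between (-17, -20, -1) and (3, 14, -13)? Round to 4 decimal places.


d = sqrt((3--17)^2 + (14--20)^2 + (-13--1)^2) = 41.2311

41.2311


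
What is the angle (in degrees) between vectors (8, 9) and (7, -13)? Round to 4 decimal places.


dot = 8*7 + 9*-13 = -61
|u| = 12.0416, |v| = 14.7648
cos(angle) = -0.3431
angle = 110.0657 degrees

110.0657 degrees


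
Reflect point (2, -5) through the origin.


Reflection through origin: (x, y) -> (-x, -y)
(2, -5) -> (-2, 5)

(-2, 5)


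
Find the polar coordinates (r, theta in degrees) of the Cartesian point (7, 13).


r = sqrt(7^2 + 13^2) = 14.7648
theta = atan2(13, 7) = 61.6992 degrees

r = 14.7648, theta = 61.6992 degrees


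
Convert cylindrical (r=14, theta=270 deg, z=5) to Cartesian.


x = 14 * cos(270) = 0
y = 14 * sin(270) = -14
z = 5

(0, -14, 5)


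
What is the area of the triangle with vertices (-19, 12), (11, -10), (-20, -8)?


Area = |x1(y2-y3) + x2(y3-y1) + x3(y1-y2)| / 2
= |-19*(-10--8) + 11*(-8-12) + -20*(12--10)| / 2
= 311

311


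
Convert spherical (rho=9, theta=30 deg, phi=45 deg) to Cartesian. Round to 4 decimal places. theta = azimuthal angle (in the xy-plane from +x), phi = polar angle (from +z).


x = 9 * sin(45) * cos(30) = 5.5114
y = 9 * sin(45) * sin(30) = 3.182
z = 9 * cos(45) = 6.364

(5.5114, 3.182, 6.364)


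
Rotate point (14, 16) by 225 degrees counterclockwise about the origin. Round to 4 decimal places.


x' = 14*cos(225) - 16*sin(225) = 1.4142
y' = 14*sin(225) + 16*cos(225) = -21.2132

(1.4142, -21.2132)


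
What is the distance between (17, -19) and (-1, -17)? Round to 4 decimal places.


d = sqrt((-1-17)^2 + (-17--19)^2) = 18.1108

18.1108


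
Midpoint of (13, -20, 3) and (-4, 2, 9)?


Midpoint = ((13+-4)/2, (-20+2)/2, (3+9)/2) = (4.5, -9, 6)

(4.5, -9, 6)


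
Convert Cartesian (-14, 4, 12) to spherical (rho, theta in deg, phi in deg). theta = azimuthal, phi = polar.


rho = sqrt((-14)^2 + 4^2 + 12^2) = 18.868
theta = atan2(4, -14) = 164.0546 deg
phi = acos(12/18.868) = 50.5059 deg

rho = 18.868, theta = 164.0546 deg, phi = 50.5059 deg


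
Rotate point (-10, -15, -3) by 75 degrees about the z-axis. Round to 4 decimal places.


x' = -10*cos(75) - -15*sin(75) = 11.9007
y' = -10*sin(75) + -15*cos(75) = -13.5415
z' = -3

(11.9007, -13.5415, -3)


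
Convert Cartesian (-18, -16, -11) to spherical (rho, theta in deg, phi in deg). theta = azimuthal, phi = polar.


rho = sqrt((-18)^2 + (-16)^2 + (-11)^2) = 26.4764
theta = atan2(-16, -18) = 221.6335 deg
phi = acos(-11/26.4764) = 114.5486 deg

rho = 26.4764, theta = 221.6335 deg, phi = 114.5486 deg


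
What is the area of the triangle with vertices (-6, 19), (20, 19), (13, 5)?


Area = |x1(y2-y3) + x2(y3-y1) + x3(y1-y2)| / 2
= |-6*(19-5) + 20*(5-19) + 13*(19-19)| / 2
= 182

182


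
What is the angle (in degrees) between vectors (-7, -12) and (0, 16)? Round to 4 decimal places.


dot = -7*0 + -12*16 = -192
|u| = 13.8924, |v| = 16
cos(angle) = -0.8638
angle = 149.7436 degrees

149.7436 degrees


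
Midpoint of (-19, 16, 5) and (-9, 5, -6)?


Midpoint = ((-19+-9)/2, (16+5)/2, (5+-6)/2) = (-14, 10.5, -0.5)

(-14, 10.5, -0.5)


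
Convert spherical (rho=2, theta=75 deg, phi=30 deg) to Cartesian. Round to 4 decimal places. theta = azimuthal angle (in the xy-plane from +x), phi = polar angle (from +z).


x = 2 * sin(30) * cos(75) = 0.2588
y = 2 * sin(30) * sin(75) = 0.9659
z = 2 * cos(30) = 1.7321

(0.2588, 0.9659, 1.7321)


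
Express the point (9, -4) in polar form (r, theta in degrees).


r = sqrt(9^2 + (-4)^2) = 9.8489
theta = atan2(-4, 9) = 336.0375 degrees

r = 9.8489, theta = 336.0375 degrees


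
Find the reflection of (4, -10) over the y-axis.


Reflection across y-axis: (x, y) -> (-x, y)
(4, -10) -> (-4, -10)

(-4, -10)


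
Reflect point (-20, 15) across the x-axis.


Reflection across x-axis: (x, y) -> (x, -y)
(-20, 15) -> (-20, -15)

(-20, -15)


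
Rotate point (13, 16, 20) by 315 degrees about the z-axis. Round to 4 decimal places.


x' = 13*cos(315) - 16*sin(315) = 20.5061
y' = 13*sin(315) + 16*cos(315) = 2.1213
z' = 20

(20.5061, 2.1213, 20)


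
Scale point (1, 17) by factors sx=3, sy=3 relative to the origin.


Scaling: (x*sx, y*sy) = (1*3, 17*3) = (3, 51)

(3, 51)


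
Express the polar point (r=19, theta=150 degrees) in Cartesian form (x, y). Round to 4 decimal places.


x = 19 * cos(150) = -16.4545
y = 19 * sin(150) = 9.5

(-16.4545, 9.5)


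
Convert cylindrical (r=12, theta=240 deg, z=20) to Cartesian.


x = 12 * cos(240) = -6
y = 12 * sin(240) = -10.3923
z = 20

(-6, -10.3923, 20)


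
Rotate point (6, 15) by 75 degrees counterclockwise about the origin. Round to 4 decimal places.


x' = 6*cos(75) - 15*sin(75) = -12.936
y' = 6*sin(75) + 15*cos(75) = 9.6778

(-12.936, 9.6778)


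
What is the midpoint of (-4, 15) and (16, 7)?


Midpoint = ((-4+16)/2, (15+7)/2) = (6, 11)

(6, 11)


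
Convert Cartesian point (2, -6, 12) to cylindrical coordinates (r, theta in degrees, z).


r = sqrt(2^2 + (-6)^2) = 6.3246
theta = atan2(-6, 2) = 288.4349 deg
z = 12

r = 6.3246, theta = 288.4349 deg, z = 12


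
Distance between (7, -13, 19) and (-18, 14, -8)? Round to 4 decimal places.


d = sqrt((-18-7)^2 + (14--13)^2 + (-8-19)^2) = 45.6399

45.6399


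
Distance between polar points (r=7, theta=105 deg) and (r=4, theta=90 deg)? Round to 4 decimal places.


d = sqrt(r1^2 + r2^2 - 2*r1*r2*cos(t2-t1))
d = sqrt(7^2 + 4^2 - 2*7*4*cos(90-105)) = 3.3027

3.3027


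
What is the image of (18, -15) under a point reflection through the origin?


Reflection through origin: (x, y) -> (-x, -y)
(18, -15) -> (-18, 15)

(-18, 15)


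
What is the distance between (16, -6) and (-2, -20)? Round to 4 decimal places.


d = sqrt((-2-16)^2 + (-20--6)^2) = 22.8035

22.8035


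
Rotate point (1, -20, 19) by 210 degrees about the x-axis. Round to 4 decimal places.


x' = 1
y' = -20*cos(210) - 19*sin(210) = 26.8205
z' = -20*sin(210) + 19*cos(210) = -6.4545

(1, 26.8205, -6.4545)


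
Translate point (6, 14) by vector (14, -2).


Translation: (x+dx, y+dy) = (6+14, 14+-2) = (20, 12)

(20, 12)


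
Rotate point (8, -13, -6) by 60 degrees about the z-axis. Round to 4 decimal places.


x' = 8*cos(60) - -13*sin(60) = 15.2583
y' = 8*sin(60) + -13*cos(60) = 0.4282
z' = -6

(15.2583, 0.4282, -6)


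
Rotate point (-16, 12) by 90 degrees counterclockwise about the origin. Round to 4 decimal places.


x' = -16*cos(90) - 12*sin(90) = -12
y' = -16*sin(90) + 12*cos(90) = -16

(-12, -16)


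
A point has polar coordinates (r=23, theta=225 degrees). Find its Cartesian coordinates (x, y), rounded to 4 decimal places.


x = 23 * cos(225) = -16.2635
y = 23 * sin(225) = -16.2635

(-16.2635, -16.2635)


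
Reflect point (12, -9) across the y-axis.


Reflection across y-axis: (x, y) -> (-x, y)
(12, -9) -> (-12, -9)

(-12, -9)


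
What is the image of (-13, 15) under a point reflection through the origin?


Reflection through origin: (x, y) -> (-x, -y)
(-13, 15) -> (13, -15)

(13, -15)


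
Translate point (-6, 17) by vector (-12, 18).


Translation: (x+dx, y+dy) = (-6+-12, 17+18) = (-18, 35)

(-18, 35)


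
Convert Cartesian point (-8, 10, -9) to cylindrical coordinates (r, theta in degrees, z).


r = sqrt((-8)^2 + 10^2) = 12.8062
theta = atan2(10, -8) = 128.6598 deg
z = -9

r = 12.8062, theta = 128.6598 deg, z = -9


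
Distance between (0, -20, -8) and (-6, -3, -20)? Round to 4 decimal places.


d = sqrt((-6-0)^2 + (-3--20)^2 + (-20--8)^2) = 21.6564

21.6564


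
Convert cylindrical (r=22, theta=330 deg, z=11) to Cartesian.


x = 22 * cos(330) = 19.0526
y = 22 * sin(330) = -11
z = 11

(19.0526, -11, 11)


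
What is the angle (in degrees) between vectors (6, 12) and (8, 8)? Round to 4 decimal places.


dot = 6*8 + 12*8 = 144
|u| = 13.4164, |v| = 11.3137
cos(angle) = 0.9487
angle = 18.4349 degrees

18.4349 degrees


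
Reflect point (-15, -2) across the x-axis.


Reflection across x-axis: (x, y) -> (x, -y)
(-15, -2) -> (-15, 2)

(-15, 2)


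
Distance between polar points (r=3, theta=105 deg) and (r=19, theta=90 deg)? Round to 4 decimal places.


d = sqrt(r1^2 + r2^2 - 2*r1*r2*cos(t2-t1))
d = sqrt(3^2 + 19^2 - 2*3*19*cos(90-105)) = 16.1209

16.1209


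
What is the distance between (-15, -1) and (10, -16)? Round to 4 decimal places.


d = sqrt((10--15)^2 + (-16--1)^2) = 29.1548

29.1548


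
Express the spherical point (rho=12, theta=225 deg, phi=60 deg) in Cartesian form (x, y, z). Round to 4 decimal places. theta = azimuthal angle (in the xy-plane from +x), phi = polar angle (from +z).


x = 12 * sin(60) * cos(225) = -7.3485
y = 12 * sin(60) * sin(225) = -7.3485
z = 12 * cos(60) = 6

(-7.3485, -7.3485, 6)


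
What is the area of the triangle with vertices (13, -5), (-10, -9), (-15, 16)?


Area = |x1(y2-y3) + x2(y3-y1) + x3(y1-y2)| / 2
= |13*(-9-16) + -10*(16--5) + -15*(-5--9)| / 2
= 297.5

297.5


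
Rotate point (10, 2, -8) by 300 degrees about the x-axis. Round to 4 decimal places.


x' = 10
y' = 2*cos(300) - -8*sin(300) = -5.9282
z' = 2*sin(300) + -8*cos(300) = -5.7321

(10, -5.9282, -5.7321)


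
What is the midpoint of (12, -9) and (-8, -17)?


Midpoint = ((12+-8)/2, (-9+-17)/2) = (2, -13)

(2, -13)


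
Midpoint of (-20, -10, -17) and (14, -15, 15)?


Midpoint = ((-20+14)/2, (-10+-15)/2, (-17+15)/2) = (-3, -12.5, -1)

(-3, -12.5, -1)


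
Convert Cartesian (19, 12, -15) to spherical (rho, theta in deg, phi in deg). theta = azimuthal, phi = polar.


rho = sqrt(19^2 + 12^2 + (-15)^2) = 27.0185
theta = atan2(12, 19) = 32.2756 deg
phi = acos(-15/27.0185) = 123.7228 deg

rho = 27.0185, theta = 32.2756 deg, phi = 123.7228 deg


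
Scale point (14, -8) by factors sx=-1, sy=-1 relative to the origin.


Scaling: (x*sx, y*sy) = (14*-1, -8*-1) = (-14, 8)

(-14, 8)


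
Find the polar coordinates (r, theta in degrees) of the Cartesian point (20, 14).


r = sqrt(20^2 + 14^2) = 24.4131
theta = atan2(14, 20) = 34.992 degrees

r = 24.4131, theta = 34.992 degrees


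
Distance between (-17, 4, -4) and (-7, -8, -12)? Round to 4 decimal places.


d = sqrt((-7--17)^2 + (-8-4)^2 + (-12--4)^2) = 17.5499

17.5499


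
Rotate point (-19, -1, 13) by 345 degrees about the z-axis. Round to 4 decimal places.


x' = -19*cos(345) - -1*sin(345) = -18.6114
y' = -19*sin(345) + -1*cos(345) = 3.9516
z' = 13

(-18.6114, 3.9516, 13)


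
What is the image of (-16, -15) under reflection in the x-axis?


Reflection across x-axis: (x, y) -> (x, -y)
(-16, -15) -> (-16, 15)

(-16, 15)


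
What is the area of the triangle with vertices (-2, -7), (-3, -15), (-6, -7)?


Area = |x1(y2-y3) + x2(y3-y1) + x3(y1-y2)| / 2
= |-2*(-15--7) + -3*(-7--7) + -6*(-7--15)| / 2
= 16

16


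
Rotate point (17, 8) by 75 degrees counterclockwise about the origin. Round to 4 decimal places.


x' = 17*cos(75) - 8*sin(75) = -3.3275
y' = 17*sin(75) + 8*cos(75) = 18.4913

(-3.3275, 18.4913)


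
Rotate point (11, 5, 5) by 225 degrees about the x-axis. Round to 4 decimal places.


x' = 11
y' = 5*cos(225) - 5*sin(225) = 0
z' = 5*sin(225) + 5*cos(225) = -7.0711

(11, 0, -7.0711)


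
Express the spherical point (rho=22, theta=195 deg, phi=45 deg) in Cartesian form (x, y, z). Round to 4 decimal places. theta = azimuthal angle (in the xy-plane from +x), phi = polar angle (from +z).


x = 22 * sin(45) * cos(195) = -15.0263
y = 22 * sin(45) * sin(195) = -4.0263
z = 22 * cos(45) = 15.5563

(-15.0263, -4.0263, 15.5563)


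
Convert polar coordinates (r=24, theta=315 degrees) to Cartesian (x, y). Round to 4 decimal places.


x = 24 * cos(315) = 16.9706
y = 24 * sin(315) = -16.9706

(16.9706, -16.9706)


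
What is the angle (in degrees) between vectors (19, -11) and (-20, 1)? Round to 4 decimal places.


dot = 19*-20 + -11*1 = -391
|u| = 21.9545, |v| = 20.025
cos(angle) = -0.8894
angle = 152.7938 degrees

152.7938 degrees


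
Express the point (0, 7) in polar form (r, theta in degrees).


r = sqrt(0^2 + 7^2) = 7
theta = atan2(7, 0) = 90 degrees

r = 7, theta = 90 degrees


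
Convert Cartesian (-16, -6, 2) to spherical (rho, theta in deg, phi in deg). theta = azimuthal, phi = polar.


rho = sqrt((-16)^2 + (-6)^2 + 2^2) = 17.2047
theta = atan2(-6, -16) = 200.556 deg
phi = acos(2/17.2047) = 83.3244 deg

rho = 17.2047, theta = 200.556 deg, phi = 83.3244 deg


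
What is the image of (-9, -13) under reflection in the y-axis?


Reflection across y-axis: (x, y) -> (-x, y)
(-9, -13) -> (9, -13)

(9, -13)


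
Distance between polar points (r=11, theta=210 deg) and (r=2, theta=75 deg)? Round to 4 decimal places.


d = sqrt(r1^2 + r2^2 - 2*r1*r2*cos(t2-t1))
d = sqrt(11^2 + 2^2 - 2*11*2*cos(75-210)) = 12.4945

12.4945


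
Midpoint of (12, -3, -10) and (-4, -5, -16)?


Midpoint = ((12+-4)/2, (-3+-5)/2, (-10+-16)/2) = (4, -4, -13)

(4, -4, -13)


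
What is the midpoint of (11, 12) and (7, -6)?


Midpoint = ((11+7)/2, (12+-6)/2) = (9, 3)

(9, 3)


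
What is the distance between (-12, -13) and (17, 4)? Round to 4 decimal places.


d = sqrt((17--12)^2 + (4--13)^2) = 33.6155

33.6155


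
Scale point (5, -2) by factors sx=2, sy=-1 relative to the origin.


Scaling: (x*sx, y*sy) = (5*2, -2*-1) = (10, 2)

(10, 2)


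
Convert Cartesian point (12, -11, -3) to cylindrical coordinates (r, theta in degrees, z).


r = sqrt(12^2 + (-11)^2) = 16.2788
theta = atan2(-11, 12) = 317.4896 deg
z = -3

r = 16.2788, theta = 317.4896 deg, z = -3


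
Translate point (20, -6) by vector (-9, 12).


Translation: (x+dx, y+dy) = (20+-9, -6+12) = (11, 6)

(11, 6)


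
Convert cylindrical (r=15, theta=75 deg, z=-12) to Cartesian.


x = 15 * cos(75) = 3.8823
y = 15 * sin(75) = 14.4889
z = -12

(3.8823, 14.4889, -12)


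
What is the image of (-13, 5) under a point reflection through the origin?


Reflection through origin: (x, y) -> (-x, -y)
(-13, 5) -> (13, -5)

(13, -5)


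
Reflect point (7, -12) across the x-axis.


Reflection across x-axis: (x, y) -> (x, -y)
(7, -12) -> (7, 12)

(7, 12)


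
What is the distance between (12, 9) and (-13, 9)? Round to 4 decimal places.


d = sqrt((-13-12)^2 + (9-9)^2) = 25

25


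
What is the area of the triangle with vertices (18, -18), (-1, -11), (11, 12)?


Area = |x1(y2-y3) + x2(y3-y1) + x3(y1-y2)| / 2
= |18*(-11-12) + -1*(12--18) + 11*(-18--11)| / 2
= 260.5

260.5


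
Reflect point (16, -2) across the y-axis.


Reflection across y-axis: (x, y) -> (-x, y)
(16, -2) -> (-16, -2)

(-16, -2)


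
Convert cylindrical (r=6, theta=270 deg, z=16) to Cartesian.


x = 6 * cos(270) = 0
y = 6 * sin(270) = -6
z = 16

(0, -6, 16)


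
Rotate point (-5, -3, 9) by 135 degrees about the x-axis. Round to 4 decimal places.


x' = -5
y' = -3*cos(135) - 9*sin(135) = -4.2426
z' = -3*sin(135) + 9*cos(135) = -8.4853

(-5, -4.2426, -8.4853)


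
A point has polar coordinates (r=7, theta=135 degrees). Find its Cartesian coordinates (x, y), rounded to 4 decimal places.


x = 7 * cos(135) = -4.9497
y = 7 * sin(135) = 4.9497

(-4.9497, 4.9497)


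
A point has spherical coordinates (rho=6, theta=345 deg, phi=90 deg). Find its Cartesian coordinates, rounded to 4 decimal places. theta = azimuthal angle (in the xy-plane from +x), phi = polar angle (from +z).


x = 6 * sin(90) * cos(345) = 5.7956
y = 6 * sin(90) * sin(345) = -1.5529
z = 6 * cos(90) = 0

(5.7956, -1.5529, 0)


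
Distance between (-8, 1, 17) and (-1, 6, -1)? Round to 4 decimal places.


d = sqrt((-1--8)^2 + (6-1)^2 + (-1-17)^2) = 19.9499

19.9499


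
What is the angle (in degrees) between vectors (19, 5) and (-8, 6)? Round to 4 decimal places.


dot = 19*-8 + 5*6 = -122
|u| = 19.6469, |v| = 10
cos(angle) = -0.621
angle = 128.3865 degrees

128.3865 degrees


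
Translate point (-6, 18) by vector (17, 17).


Translation: (x+dx, y+dy) = (-6+17, 18+17) = (11, 35)

(11, 35)


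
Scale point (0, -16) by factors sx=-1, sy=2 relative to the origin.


Scaling: (x*sx, y*sy) = (0*-1, -16*2) = (0, -32)

(0, -32)


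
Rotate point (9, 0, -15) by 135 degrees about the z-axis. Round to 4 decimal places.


x' = 9*cos(135) - 0*sin(135) = -6.364
y' = 9*sin(135) + 0*cos(135) = 6.364
z' = -15

(-6.364, 6.364, -15)


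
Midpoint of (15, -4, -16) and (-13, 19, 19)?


Midpoint = ((15+-13)/2, (-4+19)/2, (-16+19)/2) = (1, 7.5, 1.5)

(1, 7.5, 1.5)


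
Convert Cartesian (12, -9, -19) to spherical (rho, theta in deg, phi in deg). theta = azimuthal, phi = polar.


rho = sqrt(12^2 + (-9)^2 + (-19)^2) = 24.2074
theta = atan2(-9, 12) = 323.1301 deg
phi = acos(-19/24.2074) = 141.7098 deg

rho = 24.2074, theta = 323.1301 deg, phi = 141.7098 deg


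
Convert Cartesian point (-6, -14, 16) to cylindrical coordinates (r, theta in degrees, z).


r = sqrt((-6)^2 + (-14)^2) = 15.2315
theta = atan2(-14, -6) = 246.8014 deg
z = 16

r = 15.2315, theta = 246.8014 deg, z = 16


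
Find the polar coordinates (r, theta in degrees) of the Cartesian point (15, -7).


r = sqrt(15^2 + (-7)^2) = 16.5529
theta = atan2(-7, 15) = 334.9831 degrees

r = 16.5529, theta = 334.9831 degrees


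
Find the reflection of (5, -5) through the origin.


Reflection through origin: (x, y) -> (-x, -y)
(5, -5) -> (-5, 5)

(-5, 5)


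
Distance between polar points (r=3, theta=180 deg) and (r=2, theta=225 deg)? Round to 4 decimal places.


d = sqrt(r1^2 + r2^2 - 2*r1*r2*cos(t2-t1))
d = sqrt(3^2 + 2^2 - 2*3*2*cos(225-180)) = 2.1248

2.1248


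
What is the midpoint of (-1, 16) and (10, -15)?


Midpoint = ((-1+10)/2, (16+-15)/2) = (4.5, 0.5)

(4.5, 0.5)


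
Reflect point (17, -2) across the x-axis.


Reflection across x-axis: (x, y) -> (x, -y)
(17, -2) -> (17, 2)

(17, 2)


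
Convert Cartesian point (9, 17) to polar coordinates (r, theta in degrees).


r = sqrt(9^2 + 17^2) = 19.2354
theta = atan2(17, 9) = 62.1027 degrees

r = 19.2354, theta = 62.1027 degrees


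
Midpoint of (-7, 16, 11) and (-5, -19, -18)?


Midpoint = ((-7+-5)/2, (16+-19)/2, (11+-18)/2) = (-6, -1.5, -3.5)

(-6, -1.5, -3.5)


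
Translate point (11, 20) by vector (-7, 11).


Translation: (x+dx, y+dy) = (11+-7, 20+11) = (4, 31)

(4, 31)


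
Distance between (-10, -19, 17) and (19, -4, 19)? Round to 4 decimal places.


d = sqrt((19--10)^2 + (-4--19)^2 + (19-17)^2) = 32.7109

32.7109


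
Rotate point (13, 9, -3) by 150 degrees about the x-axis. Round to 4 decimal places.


x' = 13
y' = 9*cos(150) - -3*sin(150) = -6.2942
z' = 9*sin(150) + -3*cos(150) = 7.0981

(13, -6.2942, 7.0981)


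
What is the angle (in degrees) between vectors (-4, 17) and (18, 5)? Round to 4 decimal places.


dot = -4*18 + 17*5 = 13
|u| = 17.4642, |v| = 18.6815
cos(angle) = 0.0398
angle = 87.7164 degrees

87.7164 degrees


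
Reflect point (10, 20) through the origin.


Reflection through origin: (x, y) -> (-x, -y)
(10, 20) -> (-10, -20)

(-10, -20)


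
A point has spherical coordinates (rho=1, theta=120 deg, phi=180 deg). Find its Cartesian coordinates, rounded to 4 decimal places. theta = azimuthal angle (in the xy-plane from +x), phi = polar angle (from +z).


x = 1 * sin(180) * cos(120) = 0
y = 1 * sin(180) * sin(120) = 0
z = 1 * cos(180) = -1

(0, 0, -1)


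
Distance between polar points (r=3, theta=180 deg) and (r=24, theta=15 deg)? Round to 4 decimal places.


d = sqrt(r1^2 + r2^2 - 2*r1*r2*cos(t2-t1))
d = sqrt(3^2 + 24^2 - 2*3*24*cos(15-180)) = 26.909

26.909


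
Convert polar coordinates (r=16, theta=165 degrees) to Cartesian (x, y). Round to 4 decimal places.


x = 16 * cos(165) = -15.4548
y = 16 * sin(165) = 4.1411

(-15.4548, 4.1411)


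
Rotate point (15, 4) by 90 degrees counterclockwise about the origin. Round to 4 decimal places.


x' = 15*cos(90) - 4*sin(90) = -4
y' = 15*sin(90) + 4*cos(90) = 15

(-4, 15)


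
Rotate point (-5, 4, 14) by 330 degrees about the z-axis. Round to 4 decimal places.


x' = -5*cos(330) - 4*sin(330) = -2.3301
y' = -5*sin(330) + 4*cos(330) = 5.9641
z' = 14

(-2.3301, 5.9641, 14)


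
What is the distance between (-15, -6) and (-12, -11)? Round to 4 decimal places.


d = sqrt((-12--15)^2 + (-11--6)^2) = 5.831

5.831


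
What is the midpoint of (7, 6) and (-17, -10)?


Midpoint = ((7+-17)/2, (6+-10)/2) = (-5, -2)

(-5, -2)


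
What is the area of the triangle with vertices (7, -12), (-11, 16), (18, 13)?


Area = |x1(y2-y3) + x2(y3-y1) + x3(y1-y2)| / 2
= |7*(16-13) + -11*(13--12) + 18*(-12-16)| / 2
= 379

379


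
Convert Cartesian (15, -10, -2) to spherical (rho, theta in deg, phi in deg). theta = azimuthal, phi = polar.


rho = sqrt(15^2 + (-10)^2 + (-2)^2) = 18.1384
theta = atan2(-10, 15) = 326.3099 deg
phi = acos(-2/18.1384) = 96.3305 deg

rho = 18.1384, theta = 326.3099 deg, phi = 96.3305 deg


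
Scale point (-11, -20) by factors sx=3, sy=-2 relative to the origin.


Scaling: (x*sx, y*sy) = (-11*3, -20*-2) = (-33, 40)

(-33, 40)


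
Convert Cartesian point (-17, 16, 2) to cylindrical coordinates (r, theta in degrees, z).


r = sqrt((-17)^2 + 16^2) = 23.3452
theta = atan2(16, -17) = 136.7357 deg
z = 2

r = 23.3452, theta = 136.7357 deg, z = 2


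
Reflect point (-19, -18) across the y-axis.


Reflection across y-axis: (x, y) -> (-x, y)
(-19, -18) -> (19, -18)

(19, -18)


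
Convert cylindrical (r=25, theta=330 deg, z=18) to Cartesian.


x = 25 * cos(330) = 21.6506
y = 25 * sin(330) = -12.5
z = 18

(21.6506, -12.5, 18)


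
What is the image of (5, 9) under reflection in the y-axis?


Reflection across y-axis: (x, y) -> (-x, y)
(5, 9) -> (-5, 9)

(-5, 9)


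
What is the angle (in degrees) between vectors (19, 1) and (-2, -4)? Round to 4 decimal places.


dot = 19*-2 + 1*-4 = -42
|u| = 19.0263, |v| = 4.4721
cos(angle) = -0.4936
angle = 119.5778 degrees

119.5778 degrees


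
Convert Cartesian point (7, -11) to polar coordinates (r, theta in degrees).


r = sqrt(7^2 + (-11)^2) = 13.0384
theta = atan2(-11, 7) = 302.4712 degrees

r = 13.0384, theta = 302.4712 degrees


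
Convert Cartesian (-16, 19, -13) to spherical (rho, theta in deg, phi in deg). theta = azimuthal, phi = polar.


rho = sqrt((-16)^2 + 19^2 + (-13)^2) = 28.0357
theta = atan2(19, -16) = 130.1009 deg
phi = acos(-13/28.0357) = 117.6258 deg

rho = 28.0357, theta = 130.1009 deg, phi = 117.6258 deg


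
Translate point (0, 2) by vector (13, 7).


Translation: (x+dx, y+dy) = (0+13, 2+7) = (13, 9)

(13, 9)


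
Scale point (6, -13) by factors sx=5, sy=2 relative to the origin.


Scaling: (x*sx, y*sy) = (6*5, -13*2) = (30, -26)

(30, -26)


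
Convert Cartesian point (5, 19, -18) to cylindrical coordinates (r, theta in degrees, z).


r = sqrt(5^2 + 19^2) = 19.6469
theta = atan2(19, 5) = 75.2564 deg
z = -18

r = 19.6469, theta = 75.2564 deg, z = -18


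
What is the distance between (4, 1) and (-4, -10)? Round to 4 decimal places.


d = sqrt((-4-4)^2 + (-10-1)^2) = 13.6015

13.6015
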